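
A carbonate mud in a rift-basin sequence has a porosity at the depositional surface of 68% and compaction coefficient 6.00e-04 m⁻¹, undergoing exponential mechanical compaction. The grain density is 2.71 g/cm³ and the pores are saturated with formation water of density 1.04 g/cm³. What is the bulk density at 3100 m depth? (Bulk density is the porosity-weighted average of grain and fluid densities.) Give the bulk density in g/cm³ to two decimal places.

Working in km (1 km = 1000 m; c in km⁻¹ = c in m⁻¹ × 1000):
Porosity at depth: φ = 0.68·exp(−0.6×3.1) = 0.68×0.1557 = 0.1059
Bulk density: ρ_b = (1−φ)ρ_g + φ·ρ_f = 0.8941×2.71 + 0.1059×1.04
       = 2.423 + 0.110 = 2.533 g/cm³

2.53 g/cm³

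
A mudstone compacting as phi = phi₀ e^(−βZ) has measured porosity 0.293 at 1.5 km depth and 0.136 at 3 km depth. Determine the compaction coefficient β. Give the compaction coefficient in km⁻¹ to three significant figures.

0.512 km⁻¹

Athy: phi(Z) = phi₀ e^(−βZ) ⇒ phi₁/phi₂ = e^{β(Z₂−Z₁)} ⇒ β = ln(phi₁/phi₂)/(Z₂−Z₁)
β = ln(0.293/0.136) / (3 − 1.5) = ln(2.154) / 1.5 = 0.7675 / 1.5 = 0.5117 km⁻¹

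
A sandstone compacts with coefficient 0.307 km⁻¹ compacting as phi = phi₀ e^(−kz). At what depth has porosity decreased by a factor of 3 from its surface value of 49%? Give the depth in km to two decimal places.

phi/phi₀ = 1/3 ⇒ exp(−k·z) = 1/3 ⇒ z = ln(3) / k
z = 1.0986 / 0.307 = 3.579 km

3.58 km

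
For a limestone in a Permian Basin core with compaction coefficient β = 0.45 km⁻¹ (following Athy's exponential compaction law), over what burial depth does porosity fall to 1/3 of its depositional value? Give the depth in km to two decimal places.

2.44 km

φ/φ₀ = 1/3 ⇒ exp(−β·z) = 1/3 ⇒ z = ln(3) / β
z = 1.0986 / 0.45 = 2.441 km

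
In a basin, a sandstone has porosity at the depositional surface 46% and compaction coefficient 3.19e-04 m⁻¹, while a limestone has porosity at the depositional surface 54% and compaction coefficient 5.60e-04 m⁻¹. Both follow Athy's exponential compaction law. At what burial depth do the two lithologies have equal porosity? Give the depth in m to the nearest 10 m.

Working in km (1 km = 1000 m; c in km⁻¹ = c in m⁻¹ × 1000):
Set n₀ₐ e^(−cₐz) = n₀ᵦ e^(−cᵦz) ⇒ ln(n₀ₐ/n₀ᵦ) = (cₐ − cᵦ)·z
z = ln(0.46/0.54) / (0.319 − 0.56) = -0.1603 / -0.241 = 0.665 km

670 m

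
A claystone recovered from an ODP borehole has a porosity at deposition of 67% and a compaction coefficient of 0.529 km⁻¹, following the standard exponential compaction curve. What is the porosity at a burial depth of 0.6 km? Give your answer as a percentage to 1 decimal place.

φ = φ₀·exp(−c·z) = 0.67 × exp(−0.529 × 0.6) = 0.67 × exp(−0.3174)
  = 0.67 × 0.7280 = 0.4878

48.8%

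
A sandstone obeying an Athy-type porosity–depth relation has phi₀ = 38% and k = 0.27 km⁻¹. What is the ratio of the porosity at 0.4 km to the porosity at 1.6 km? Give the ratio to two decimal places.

1.38

phi(z₁)/phi(z₂) = e^(−k·z₁)/e^(−k·z₂) = e^{k(z₂−z₁)}
= exp(0.27 × 1.2) = exp(0.324) = 1.3826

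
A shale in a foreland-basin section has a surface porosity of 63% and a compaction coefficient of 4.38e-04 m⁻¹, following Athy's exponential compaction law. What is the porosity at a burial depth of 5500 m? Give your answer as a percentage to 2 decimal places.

Working in km (1 km = 1000 m; β in km⁻¹ = β in m⁻¹ × 1000):
n = n₀·exp(−β·d) = 0.63 × exp(−0.438 × 5.5) = 0.63 × exp(−2.409)
  = 0.63 × 0.0899 = 0.0566

5.66%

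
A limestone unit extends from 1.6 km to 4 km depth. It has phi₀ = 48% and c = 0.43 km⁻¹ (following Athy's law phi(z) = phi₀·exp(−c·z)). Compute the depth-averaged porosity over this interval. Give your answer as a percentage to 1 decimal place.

15.0%

⟨phi⟩ = (1/(z₂−z₁)) ∫ phi₀ e^(−cz) dz = phi₀·(e^(−c·z₁) − e^(−c·z₂)) / (c·(z₂−z₁))
e^(−0.43×1.6) = 0.5026; e^(−0.43×4) = 0.1791
⟨phi⟩ = 0.48 × (0.5026 − 0.1791) / (0.43 × 2.4) = 0.48 × 0.3135 = 0.1505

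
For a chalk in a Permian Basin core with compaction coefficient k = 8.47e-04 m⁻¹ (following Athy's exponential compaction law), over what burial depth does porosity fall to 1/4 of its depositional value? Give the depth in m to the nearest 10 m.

1640 m

Working in km (1 km = 1000 m; k in km⁻¹ = k in m⁻¹ × 1000):
φ/φ₀ = 1/4 ⇒ exp(−k·d) = 1/4 ⇒ d = ln(4) / k
d = 1.3863 / 0.847 = 1.637 km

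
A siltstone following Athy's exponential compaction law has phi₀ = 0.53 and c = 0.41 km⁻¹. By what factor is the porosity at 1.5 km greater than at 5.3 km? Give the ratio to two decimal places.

phi(d₁)/phi(d₂) = e^(−c·d₁)/e^(−c·d₂) = e^{c(d₂−d₁)}
= exp(0.41 × 3.8) = exp(1.558) = 4.7493

4.75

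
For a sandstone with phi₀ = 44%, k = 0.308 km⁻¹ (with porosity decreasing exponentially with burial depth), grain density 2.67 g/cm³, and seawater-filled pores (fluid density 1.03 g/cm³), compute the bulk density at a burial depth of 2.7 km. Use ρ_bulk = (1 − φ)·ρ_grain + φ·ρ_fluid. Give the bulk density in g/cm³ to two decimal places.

Porosity at depth: phi = 0.44·exp(−0.308×2.7) = 0.44×0.4354 = 0.1916
Bulk density: ρ_b = (1−phi)ρ_g + phi·ρ_f = 0.8084×2.67 + 0.1916×1.03
       = 2.159 + 0.197 = 2.356 g/cm³

2.36 g/cm³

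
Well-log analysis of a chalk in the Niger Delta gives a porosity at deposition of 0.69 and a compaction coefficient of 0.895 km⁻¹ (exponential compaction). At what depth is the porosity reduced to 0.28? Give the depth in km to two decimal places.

1.01 km

Invert Athy's law: z = ln(phi₀/phi) / k
z = ln(0.69/0.28) / 0.895 = ln(2.464) / 0.895 = 0.9019 / 0.895 = 1.008 km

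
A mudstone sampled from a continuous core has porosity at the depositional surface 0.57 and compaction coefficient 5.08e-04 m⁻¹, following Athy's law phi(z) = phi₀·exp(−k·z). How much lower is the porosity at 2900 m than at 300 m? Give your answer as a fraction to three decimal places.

0.359

Working in km (1 km = 1000 m; k in km⁻¹ = k in m⁻¹ × 1000):
phi(0.3) = 0.57·e^(−0.508×0.3) = 0.4894
phi(2.9) = 0.57·e^(−0.508×2.9) = 0.1306
Δphi = 0.4894 − 0.1306 = 0.3588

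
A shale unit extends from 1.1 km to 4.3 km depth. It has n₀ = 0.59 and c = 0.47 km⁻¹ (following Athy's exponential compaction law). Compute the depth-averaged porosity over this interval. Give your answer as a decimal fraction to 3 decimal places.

⟨n⟩ = (1/(z₂−z₁)) ∫ n₀ e^(−cz) dz = n₀·(e^(−c·z₁) − e^(−c·z₂)) / (c·(z₂−z₁))
e^(−0.47×1.1) = 0.5963; e^(−0.47×4.3) = 0.1325
⟨n⟩ = 0.59 × (0.5963 − 0.1325) / (0.47 × 3.2) = 0.59 × 0.3084 = 0.1819

0.182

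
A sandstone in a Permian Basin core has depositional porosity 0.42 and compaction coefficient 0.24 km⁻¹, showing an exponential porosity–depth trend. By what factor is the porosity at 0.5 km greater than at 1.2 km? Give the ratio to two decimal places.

φ(d₁)/φ(d₂) = e^(−β·d₁)/e^(−β·d₂) = e^{β(d₂−d₁)}
= exp(0.24 × 0.7) = exp(0.168) = 1.1829

1.18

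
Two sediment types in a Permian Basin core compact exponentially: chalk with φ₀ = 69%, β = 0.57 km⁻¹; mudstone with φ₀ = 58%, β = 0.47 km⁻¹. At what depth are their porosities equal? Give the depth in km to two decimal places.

Set φ₀ₐ e^(−βₐz) = φ₀ᵦ e^(−βᵦz) ⇒ ln(φ₀ₐ/φ₀ᵦ) = (βₐ − βᵦ)·z
z = ln(0.69/0.58) / (0.57 − 0.47) = 0.1737 / 0.1 = 1.737 km

1.74 km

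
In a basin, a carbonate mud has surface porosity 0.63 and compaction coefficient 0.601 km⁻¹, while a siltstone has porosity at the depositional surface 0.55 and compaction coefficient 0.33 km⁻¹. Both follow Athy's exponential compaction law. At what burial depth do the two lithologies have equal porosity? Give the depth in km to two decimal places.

0.50 km

Set φ₀ₐ e^(−cₐd) = φ₀ᵦ e^(−cᵦd) ⇒ ln(φ₀ₐ/φ₀ᵦ) = (cₐ − cᵦ)·d
d = ln(0.63/0.55) / (0.601 − 0.33) = 0.1358 / 0.271 = 0.501 km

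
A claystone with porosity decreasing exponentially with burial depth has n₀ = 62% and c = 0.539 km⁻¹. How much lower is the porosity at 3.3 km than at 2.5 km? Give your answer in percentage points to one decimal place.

n(2.5) = 0.62·e^(−0.539×2.5) = 0.1611
n(3.3) = 0.62·e^(−0.539×3.3) = 0.1047
Δn = 0.1611 − 0.1047 = 0.0564

5.6 percentage points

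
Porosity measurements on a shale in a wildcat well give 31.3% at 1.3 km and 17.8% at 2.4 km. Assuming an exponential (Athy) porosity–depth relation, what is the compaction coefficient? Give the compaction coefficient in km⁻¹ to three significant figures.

0.513 km⁻¹

Athy: φ(Z) = φ₀ e^(−cZ) ⇒ φ₁/φ₂ = e^{c(Z₂−Z₁)} ⇒ c = ln(φ₁/φ₂)/(Z₂−Z₁)
c = ln(0.313/0.178) / (2.4 − 1.3) = ln(1.758) / 1.1 = 0.5644 / 1.1 = 0.5131 km⁻¹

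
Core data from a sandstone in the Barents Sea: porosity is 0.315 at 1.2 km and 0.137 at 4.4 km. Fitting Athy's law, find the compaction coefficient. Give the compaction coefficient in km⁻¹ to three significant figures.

Athy: n(Z) = n₀ e^(−cZ) ⇒ n₁/n₂ = e^{c(Z₂−Z₁)} ⇒ c = ln(n₁/n₂)/(Z₂−Z₁)
c = ln(0.315/0.137) / (4.4 − 1.2) = ln(2.299) / 3.2 = 0.8326 / 3.2 = 0.2602 km⁻¹

0.260 km⁻¹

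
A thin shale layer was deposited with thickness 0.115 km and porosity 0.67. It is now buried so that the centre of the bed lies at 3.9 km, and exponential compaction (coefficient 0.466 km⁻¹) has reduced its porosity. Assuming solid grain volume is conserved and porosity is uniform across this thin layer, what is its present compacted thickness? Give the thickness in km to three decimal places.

0.043 km

Porosity at 3.9 km: φ = 0.67·exp(−0.466×3.9) = 0.1088
Solid-volume conservation: h(1−φ) = h₀(1−φ₀) ⇒ h = h₀·(1−φ₀)/(1−φ)
h = 0.115 × (1 − 0.67)/(1 − 0.1088) = 0.115 × 0.3703 = 0.0426 km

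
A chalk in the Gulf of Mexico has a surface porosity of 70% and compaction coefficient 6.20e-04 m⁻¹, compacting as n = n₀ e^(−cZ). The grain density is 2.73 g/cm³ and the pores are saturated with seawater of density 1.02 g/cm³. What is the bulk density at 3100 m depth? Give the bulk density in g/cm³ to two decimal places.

2.55 g/cm³

Working in km (1 km = 1000 m; c in km⁻¹ = c in m⁻¹ × 1000):
Porosity at depth: n = 0.7·exp(−0.62×3.1) = 0.7×0.1463 = 0.1024
Bulk density: ρ_b = (1−n)ρ_g + n·ρ_f = 0.8976×2.73 + 0.1024×1.02
       = 2.450 + 0.104 = 2.555 g/cm³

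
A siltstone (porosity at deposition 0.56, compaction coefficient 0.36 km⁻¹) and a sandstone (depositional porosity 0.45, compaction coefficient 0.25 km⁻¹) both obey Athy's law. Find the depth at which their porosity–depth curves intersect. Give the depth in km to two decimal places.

Set φ₀ₐ e^(−βₐZ) = φ₀ᵦ e^(−βᵦZ) ⇒ ln(φ₀ₐ/φ₀ᵦ) = (βₐ − βᵦ)·Z
Z = ln(0.56/0.45) / (0.36 − 0.25) = 0.2187 / 0.11 = 1.988 km

1.99 km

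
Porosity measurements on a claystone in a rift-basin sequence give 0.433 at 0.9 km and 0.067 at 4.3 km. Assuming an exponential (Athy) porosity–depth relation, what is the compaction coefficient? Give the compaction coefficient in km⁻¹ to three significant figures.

Athy: φ(Z) = φ₀ e^(−cZ) ⇒ φ₁/φ₂ = e^{c(Z₂−Z₁)} ⇒ c = ln(φ₁/φ₂)/(Z₂−Z₁)
c = ln(0.433/0.067) / (4.3 − 0.9) = ln(6.463) / 3.4 = 1.8660 / 3.4 = 0.5488 km⁻¹

0.549 km⁻¹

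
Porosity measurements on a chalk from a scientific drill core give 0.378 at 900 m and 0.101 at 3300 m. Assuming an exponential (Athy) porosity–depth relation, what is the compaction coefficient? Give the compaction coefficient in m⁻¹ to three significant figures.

Working in km (1 km = 1000 m; c in km⁻¹ = c in m⁻¹ × 1000):
Athy: φ(z) = φ₀ e^(−cz) ⇒ φ₁/φ₂ = e^{c(z₂−z₁)} ⇒ c = ln(φ₁/φ₂)/(z₂−z₁)
c = ln(0.378/0.101) / (3.3 − 0.9) = ln(3.743) / 2.4 = 1.3198 / 2.4 = 0.5499 km⁻¹

0.000550 m⁻¹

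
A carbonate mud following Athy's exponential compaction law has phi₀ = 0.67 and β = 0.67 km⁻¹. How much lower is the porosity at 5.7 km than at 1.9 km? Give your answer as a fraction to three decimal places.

0.173

phi(1.9) = 0.67·e^(−0.67×1.9) = 0.1876
phi(5.7) = 0.67·e^(−0.67×5.7) = 0.0147
Δphi = 0.1876 − 0.0147 = 0.1729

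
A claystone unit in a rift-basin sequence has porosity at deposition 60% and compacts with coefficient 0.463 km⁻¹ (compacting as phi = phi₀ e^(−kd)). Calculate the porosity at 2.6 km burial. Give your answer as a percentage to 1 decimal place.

phi = phi₀·exp(−k·d) = 0.6 × exp(−0.463 × 2.6) = 0.6 × exp(−1.204)
  = 0.6 × 0.3001 = 0.1800

18.0%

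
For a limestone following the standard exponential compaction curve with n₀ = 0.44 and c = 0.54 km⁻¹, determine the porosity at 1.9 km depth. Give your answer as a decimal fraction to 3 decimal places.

n = n₀·exp(−c·Z) = 0.44 × exp(−0.54 × 1.9) = 0.44 × exp(−1.026)
  = 0.44 × 0.3584 = 0.1577

0.158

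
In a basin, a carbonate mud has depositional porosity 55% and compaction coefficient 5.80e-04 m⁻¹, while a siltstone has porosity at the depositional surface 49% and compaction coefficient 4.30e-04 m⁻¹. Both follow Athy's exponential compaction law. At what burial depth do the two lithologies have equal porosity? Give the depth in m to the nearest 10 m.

Working in km (1 km = 1000 m; c in km⁻¹ = c in m⁻¹ × 1000):
Set phi₀ₐ e^(−cₐd) = phi₀ᵦ e^(−cᵦd) ⇒ ln(phi₀ₐ/phi₀ᵦ) = (cₐ − cᵦ)·d
d = ln(0.55/0.49) / (0.58 − 0.43) = 0.1155 / 0.15 = 0.770 km

770 m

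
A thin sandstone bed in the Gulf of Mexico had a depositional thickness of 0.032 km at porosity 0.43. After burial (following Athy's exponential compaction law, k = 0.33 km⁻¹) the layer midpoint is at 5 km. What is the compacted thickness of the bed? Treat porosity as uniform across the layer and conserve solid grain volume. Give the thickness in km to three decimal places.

Porosity at 5 km: phi = 0.43·exp(−0.33×5) = 0.0826
Solid-volume conservation: h(1−phi) = h₀(1−phi₀) ⇒ h = h₀·(1−phi₀)/(1−phi)
h = 0.032 × (1 − 0.43)/(1 − 0.0826) = 0.032 × 0.6213 = 0.0199 km

0.020 km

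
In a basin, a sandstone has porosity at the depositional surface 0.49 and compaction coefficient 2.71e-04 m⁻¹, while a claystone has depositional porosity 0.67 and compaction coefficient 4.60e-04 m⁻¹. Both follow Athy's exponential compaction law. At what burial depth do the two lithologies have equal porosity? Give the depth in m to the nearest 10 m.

Working in km (1 km = 1000 m; c in km⁻¹ = c in m⁻¹ × 1000):
Set phi₀ₐ e^(−cₐd) = phi₀ᵦ e^(−cᵦd) ⇒ ln(phi₀ₐ/phi₀ᵦ) = (cₐ − cᵦ)·d
d = ln(0.49/0.67) / (0.271 − 0.46) = -0.3129 / -0.189 = 1.655 km

1660 m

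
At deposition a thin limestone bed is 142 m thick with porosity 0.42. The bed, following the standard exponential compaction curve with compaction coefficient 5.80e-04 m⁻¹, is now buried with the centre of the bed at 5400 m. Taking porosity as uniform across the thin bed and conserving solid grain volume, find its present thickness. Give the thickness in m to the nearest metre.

84 m

Working in km (1 km = 1000 m; c in km⁻¹ = c in m⁻¹ × 1000):
Porosity at 5.4 km: n = 0.42·exp(−0.58×5.4) = 0.0183
Solid-volume conservation: h(1−n) = h₀(1−n₀) ⇒ h = h₀·(1−n₀)/(1−n)
h = 0.142 × (1 − 0.42)/(1 − 0.0183) = 0.142 × 0.5908 = 0.0839 km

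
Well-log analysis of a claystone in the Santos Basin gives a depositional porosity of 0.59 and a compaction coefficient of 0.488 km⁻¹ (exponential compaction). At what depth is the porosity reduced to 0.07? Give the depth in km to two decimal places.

4.37 km

Invert Athy's law: Z = ln(n₀/n) / β
Z = ln(0.59/0.07) / 0.488 = ln(8.429) / 0.488 = 2.1316 / 0.488 = 4.368 km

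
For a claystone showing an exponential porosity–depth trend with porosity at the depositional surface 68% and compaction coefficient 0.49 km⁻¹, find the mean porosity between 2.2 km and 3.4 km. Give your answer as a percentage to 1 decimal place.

17.5%

⟨φ⟩ = (1/(Z₂−Z₁)) ∫ φ₀ e^(−kZ) dZ = φ₀·(e^(−k·Z₁) − e^(−k·Z₂)) / (k·(Z₂−Z₁))
e^(−0.49×2.2) = 0.3403; e^(−0.49×3.4) = 0.1890
⟨φ⟩ = 0.68 × (0.3403 − 0.1890) / (0.49 × 1.2) = 0.68 × 0.2573 = 0.1749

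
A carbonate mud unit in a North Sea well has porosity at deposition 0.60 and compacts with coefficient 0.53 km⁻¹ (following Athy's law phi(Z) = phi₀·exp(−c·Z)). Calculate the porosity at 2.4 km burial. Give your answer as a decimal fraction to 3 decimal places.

phi = phi₀·exp(−c·Z) = 0.6 × exp(−0.53 × 2.4) = 0.6 × exp(−1.272)
  = 0.6 × 0.2803 = 0.1682

0.168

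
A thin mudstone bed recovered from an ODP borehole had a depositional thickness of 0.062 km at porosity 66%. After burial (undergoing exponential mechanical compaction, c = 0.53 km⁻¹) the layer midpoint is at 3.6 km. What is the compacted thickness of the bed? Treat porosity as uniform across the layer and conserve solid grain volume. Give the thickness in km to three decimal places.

0.023 km

Porosity at 3.6 km: phi = 0.66·exp(−0.53×3.6) = 0.0979
Solid-volume conservation: h(1−phi) = h₀(1−phi₀) ⇒ h = h₀·(1−phi₀)/(1−phi)
h = 0.062 × (1 − 0.66)/(1 − 0.0979) = 0.062 × 0.3769 = 0.0234 km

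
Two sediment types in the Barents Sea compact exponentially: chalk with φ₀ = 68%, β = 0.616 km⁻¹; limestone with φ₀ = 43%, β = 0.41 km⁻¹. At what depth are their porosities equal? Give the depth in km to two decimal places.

Set φ₀ₐ e^(−βₐd) = φ₀ᵦ e^(−βᵦd) ⇒ ln(φ₀ₐ/φ₀ᵦ) = (βₐ − βᵦ)·d
d = ln(0.68/0.43) / (0.616 − 0.41) = 0.4583 / 0.206 = 2.225 km

2.22 km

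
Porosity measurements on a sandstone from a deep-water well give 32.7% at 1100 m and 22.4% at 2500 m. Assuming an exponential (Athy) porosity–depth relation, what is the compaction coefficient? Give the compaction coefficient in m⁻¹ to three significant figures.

0.000270 m⁻¹

Working in km (1 km = 1000 m; k in km⁻¹ = k in m⁻¹ × 1000):
Athy: n(z) = n₀ e^(−kz) ⇒ n₁/n₂ = e^{k(z₂−z₁)} ⇒ k = ln(n₁/n₂)/(z₂−z₁)
k = ln(0.327/0.224) / (2.5 − 1.1) = ln(1.46) / 1.4 = 0.3783 / 1.4 = 0.2702 km⁻¹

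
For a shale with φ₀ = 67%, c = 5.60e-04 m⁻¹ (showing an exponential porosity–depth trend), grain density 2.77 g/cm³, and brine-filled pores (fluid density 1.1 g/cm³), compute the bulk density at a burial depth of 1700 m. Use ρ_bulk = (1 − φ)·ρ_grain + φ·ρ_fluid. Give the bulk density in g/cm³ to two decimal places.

Working in km (1 km = 1000 m; c in km⁻¹ = c in m⁻¹ × 1000):
Porosity at depth: φ = 0.67·exp(−0.56×1.7) = 0.67×0.3860 = 0.2586
Bulk density: ρ_b = (1−φ)ρ_g + φ·ρ_f = 0.7414×2.77 + 0.2586×1.1
       = 2.054 + 0.284 = 2.338 g/cm³

2.34 g/cm³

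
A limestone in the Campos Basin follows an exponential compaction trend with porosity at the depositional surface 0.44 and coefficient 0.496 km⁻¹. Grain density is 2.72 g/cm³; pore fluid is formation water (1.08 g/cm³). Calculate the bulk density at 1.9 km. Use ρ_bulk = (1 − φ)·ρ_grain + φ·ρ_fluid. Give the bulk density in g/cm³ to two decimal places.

2.44 g/cm³

Porosity at depth: n = 0.44·exp(−0.496×1.9) = 0.44×0.3897 = 0.1715
Bulk density: ρ_b = (1−n)ρ_g + n·ρ_f = 0.8285×2.72 + 0.1715×1.08
       = 2.254 + 0.185 = 2.439 g/cm³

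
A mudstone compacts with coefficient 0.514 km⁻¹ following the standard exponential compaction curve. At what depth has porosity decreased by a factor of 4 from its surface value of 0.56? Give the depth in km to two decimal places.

n/n₀ = 1/4 ⇒ exp(−k·d) = 1/4 ⇒ d = ln(4) / k
d = 1.3863 / 0.514 = 2.697 km

2.70 km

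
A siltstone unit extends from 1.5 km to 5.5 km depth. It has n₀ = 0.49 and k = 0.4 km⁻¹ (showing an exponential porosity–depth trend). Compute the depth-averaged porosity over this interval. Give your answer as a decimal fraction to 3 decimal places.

⟨n⟩ = (1/(d₂−d₁)) ∫ n₀ e^(−kd) dd = n₀·(e^(−k·d₁) − e^(−k·d₂)) / (k·(d₂−d₁))
e^(−0.4×1.5) = 0.5488; e^(−0.4×5.5) = 0.1108
⟨n⟩ = 0.49 × (0.5488 − 0.1108) / (0.4 × 4) = 0.49 × 0.2738 = 0.1341

0.134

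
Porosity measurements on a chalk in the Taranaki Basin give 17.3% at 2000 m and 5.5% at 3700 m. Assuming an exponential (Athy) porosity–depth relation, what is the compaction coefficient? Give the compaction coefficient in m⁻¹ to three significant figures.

Working in km (1 km = 1000 m; c in km⁻¹ = c in m⁻¹ × 1000):
Athy: phi(d) = phi₀ e^(−cd) ⇒ phi₁/phi₂ = e^{c(d₂−d₁)} ⇒ c = ln(phi₁/phi₂)/(d₂−d₁)
c = ln(0.173/0.055) / (3.7 − 2) = ln(3.145) / 1.7 = 1.1460 / 1.7 = 0.6741 km⁻¹

0.000674 m⁻¹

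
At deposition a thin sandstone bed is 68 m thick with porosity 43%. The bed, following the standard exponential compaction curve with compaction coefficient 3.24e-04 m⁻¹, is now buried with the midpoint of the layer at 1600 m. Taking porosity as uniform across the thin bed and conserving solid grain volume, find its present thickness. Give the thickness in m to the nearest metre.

52 m

Working in km (1 km = 1000 m; k in km⁻¹ = k in m⁻¹ × 1000):
Porosity at 1.6 km: phi = 0.43·exp(−0.324×1.6) = 0.2561
Solid-volume conservation: h(1−phi) = h₀(1−phi₀) ⇒ h = h₀·(1−phi₀)/(1−phi)
h = 0.068 × (1 − 0.43)/(1 − 0.2561) = 0.068 × 0.7662 = 0.0521 km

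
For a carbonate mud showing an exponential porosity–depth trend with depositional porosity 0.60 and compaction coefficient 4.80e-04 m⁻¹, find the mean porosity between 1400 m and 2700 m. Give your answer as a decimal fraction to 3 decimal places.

0.228

Working in km (1 km = 1000 m; k in km⁻¹ = k in m⁻¹ × 1000):
⟨φ⟩ = (1/(Z₂−Z₁)) ∫ φ₀ e^(−kZ) dZ = φ₀·(e^(−k·Z₁) − e^(−k·Z₂)) / (k·(Z₂−Z₁))
e^(−0.48×1.4) = 0.5107; e^(−0.48×2.7) = 0.2736
⟨φ⟩ = 0.6 × (0.5107 − 0.2736) / (0.48 × 1.3) = 0.6 × 0.3799 = 0.2279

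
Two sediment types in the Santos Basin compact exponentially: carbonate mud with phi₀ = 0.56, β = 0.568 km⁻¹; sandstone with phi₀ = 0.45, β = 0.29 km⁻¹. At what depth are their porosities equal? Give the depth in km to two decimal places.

0.79 km

Set phi₀ₐ e^(−βₐz) = phi₀ᵦ e^(−βᵦz) ⇒ ln(phi₀ₐ/phi₀ᵦ) = (βₐ − βᵦ)·z
z = ln(0.56/0.45) / (0.568 − 0.29) = 0.2187 / 0.278 = 0.787 km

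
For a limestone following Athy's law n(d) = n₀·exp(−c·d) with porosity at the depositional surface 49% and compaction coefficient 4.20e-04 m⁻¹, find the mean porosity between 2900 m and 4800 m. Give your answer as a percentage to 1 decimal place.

Working in km (1 km = 1000 m; c in km⁻¹ = c in m⁻¹ × 1000):
⟨n⟩ = (1/(d₂−d₁)) ∫ n₀ e^(−cd) dd = n₀·(e^(−c·d₁) − e^(−c·d₂)) / (c·(d₂−d₁))
e^(−0.42×2.9) = 0.2958; e^(−0.42×4.8) = 0.1332
⟨n⟩ = 0.49 × (0.2958 − 0.1332) / (0.42 × 1.9) = 0.49 × 0.2038 = 0.0999

10.0%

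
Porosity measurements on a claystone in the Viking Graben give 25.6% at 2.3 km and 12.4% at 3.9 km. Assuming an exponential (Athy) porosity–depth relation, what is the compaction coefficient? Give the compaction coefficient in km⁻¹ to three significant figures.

Athy: n(z) = n₀ e^(−cz) ⇒ n₁/n₂ = e^{c(z₂−z₁)} ⇒ c = ln(n₁/n₂)/(z₂−z₁)
c = ln(0.256/0.124) / (3.9 − 2.3) = ln(2.065) / 1.6 = 0.7249 / 1.6 = 0.4531 km⁻¹

0.453 km⁻¹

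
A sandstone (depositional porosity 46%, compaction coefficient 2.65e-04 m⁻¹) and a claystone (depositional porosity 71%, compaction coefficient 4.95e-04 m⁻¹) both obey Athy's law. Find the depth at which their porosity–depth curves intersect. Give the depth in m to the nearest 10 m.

1890 m

Working in km (1 km = 1000 m; c in km⁻¹ = c in m⁻¹ × 1000):
Set φ₀ₐ e^(−cₐz) = φ₀ᵦ e^(−cᵦz) ⇒ ln(φ₀ₐ/φ₀ᵦ) = (cₐ − cᵦ)·z
z = ln(0.46/0.71) / (0.265 − 0.495) = -0.4340 / -0.23 = 1.887 km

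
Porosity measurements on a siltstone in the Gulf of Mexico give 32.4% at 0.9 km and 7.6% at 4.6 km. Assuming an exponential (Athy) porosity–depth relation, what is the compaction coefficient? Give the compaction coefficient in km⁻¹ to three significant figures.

0.392 km⁻¹

Athy: phi(d) = phi₀ e^(−βd) ⇒ phi₁/phi₂ = e^{β(d₂−d₁)} ⇒ β = ln(phi₁/phi₂)/(d₂−d₁)
β = ln(0.324/0.076) / (4.6 − 0.9) = ln(4.263) / 3.7 = 1.4500 / 3.7 = 0.3919 km⁻¹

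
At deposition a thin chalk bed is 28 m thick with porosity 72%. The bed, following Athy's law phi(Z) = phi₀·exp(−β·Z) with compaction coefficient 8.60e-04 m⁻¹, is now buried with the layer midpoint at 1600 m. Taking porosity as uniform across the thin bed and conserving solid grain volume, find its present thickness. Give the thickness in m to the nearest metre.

Working in km (1 km = 1000 m; β in km⁻¹ = β in m⁻¹ × 1000):
Porosity at 1.6 km: phi = 0.72·exp(−0.86×1.6) = 0.1819
Solid-volume conservation: h(1−phi) = h₀(1−phi₀) ⇒ h = h₀·(1−phi₀)/(1−phi)
h = 0.028 × (1 − 0.72)/(1 − 0.1819) = 0.028 × 0.3422 = 0.0096 km

10 m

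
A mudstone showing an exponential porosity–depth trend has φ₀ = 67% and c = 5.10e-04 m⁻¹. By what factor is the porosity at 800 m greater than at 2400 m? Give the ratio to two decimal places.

Working in km (1 km = 1000 m; c in km⁻¹ = c in m⁻¹ × 1000):
φ(Z₁)/φ(Z₂) = e^(−c·Z₁)/e^(−c·Z₂) = e^{c(Z₂−Z₁)}
= exp(0.51 × 1.6) = exp(0.816) = 2.2614

2.26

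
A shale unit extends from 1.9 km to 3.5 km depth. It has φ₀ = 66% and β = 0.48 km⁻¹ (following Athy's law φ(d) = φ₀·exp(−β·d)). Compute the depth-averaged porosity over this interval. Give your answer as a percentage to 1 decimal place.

⟨φ⟩ = (1/(d₂−d₁)) ∫ φ₀ e^(−βd) dd = φ₀·(e^(−β·d₁) − e^(−β·d₂)) / (β·(d₂−d₁))
e^(−0.48×1.9) = 0.4017; e^(−0.48×3.5) = 0.1864
⟨φ⟩ = 0.66 × (0.4017 − 0.1864) / (0.48 × 1.6) = 0.66 × 0.2804 = 0.1851

18.5%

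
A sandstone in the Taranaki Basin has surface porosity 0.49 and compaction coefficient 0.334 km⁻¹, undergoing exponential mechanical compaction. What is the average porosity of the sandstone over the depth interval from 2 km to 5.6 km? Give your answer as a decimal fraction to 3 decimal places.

0.146

⟨φ⟩ = (1/(z₂−z₁)) ∫ φ₀ e^(−cz) dz = φ₀·(e^(−c·z₁) − e^(−c·z₂)) / (c·(z₂−z₁))
e^(−0.334×2) = 0.5127; e^(−0.334×5.6) = 0.1541
⟨φ⟩ = 0.49 × (0.5127 − 0.1541) / (0.334 × 3.6) = 0.49 × 0.2983 = 0.1462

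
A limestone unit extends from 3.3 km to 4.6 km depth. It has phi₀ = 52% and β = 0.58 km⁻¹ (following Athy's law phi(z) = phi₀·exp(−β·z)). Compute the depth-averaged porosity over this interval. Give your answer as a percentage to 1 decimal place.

⟨phi⟩ = (1/(z₂−z₁)) ∫ phi₀ e^(−βz) dz = phi₀·(e^(−β·z₁) − e^(−β·z₂)) / (β·(z₂−z₁))
e^(−0.58×3.3) = 0.1475; e^(−0.58×4.6) = 0.0694
⟨phi⟩ = 0.52 × (0.1475 − 0.0694) / (0.58 × 1.3) = 0.52 × 0.1036 = 0.0539

5.4%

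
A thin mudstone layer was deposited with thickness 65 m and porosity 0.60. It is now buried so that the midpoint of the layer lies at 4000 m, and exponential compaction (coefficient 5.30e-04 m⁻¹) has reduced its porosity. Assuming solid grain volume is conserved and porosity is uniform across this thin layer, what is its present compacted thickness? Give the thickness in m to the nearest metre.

28 m

Working in km (1 km = 1000 m; k in km⁻¹ = k in m⁻¹ × 1000):
Porosity at 4 km: phi = 0.6·exp(−0.53×4) = 0.0720
Solid-volume conservation: h(1−phi) = h₀(1−phi₀) ⇒ h = h₀·(1−phi₀)/(1−phi)
h = 0.065 × (1 − 0.6)/(1 − 0.0720) = 0.065 × 0.4310 = 0.0280 km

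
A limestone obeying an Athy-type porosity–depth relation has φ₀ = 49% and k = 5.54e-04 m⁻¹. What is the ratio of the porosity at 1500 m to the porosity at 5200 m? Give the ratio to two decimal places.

7.77

Working in km (1 km = 1000 m; k in km⁻¹ = k in m⁻¹ × 1000):
φ(d₁)/φ(d₂) = e^(−k·d₁)/e^(−k·d₂) = e^{k(d₂−d₁)}
= exp(0.554 × 3.7) = exp(2.05) = 7.7663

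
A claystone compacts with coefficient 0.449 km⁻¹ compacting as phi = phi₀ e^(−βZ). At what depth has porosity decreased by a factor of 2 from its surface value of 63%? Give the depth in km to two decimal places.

phi/phi₀ = 1/2 ⇒ exp(−β·Z) = 1/2 ⇒ Z = ln(2) / β
Z = 0.6931 / 0.449 = 1.544 km

1.54 km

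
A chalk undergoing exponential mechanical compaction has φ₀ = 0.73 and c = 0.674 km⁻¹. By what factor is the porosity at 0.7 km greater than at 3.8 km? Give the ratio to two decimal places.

8.08

φ(d₁)/φ(d₂) = e^(−c·d₁)/e^(−c·d₂) = e^{c(d₂−d₁)}
= exp(0.674 × 3.1) = exp(2.089) = 8.0801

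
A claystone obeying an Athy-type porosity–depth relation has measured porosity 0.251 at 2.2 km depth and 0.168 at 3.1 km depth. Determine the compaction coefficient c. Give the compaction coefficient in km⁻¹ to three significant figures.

Athy: φ(z) = φ₀ e^(−cz) ⇒ φ₁/φ₂ = e^{c(z₂−z₁)} ⇒ c = ln(φ₁/φ₂)/(z₂−z₁)
c = ln(0.251/0.168) / (3.1 − 2.2) = ln(1.494) / 0.9 = 0.4015 / 0.9 = 0.4461 km⁻¹

0.446 km⁻¹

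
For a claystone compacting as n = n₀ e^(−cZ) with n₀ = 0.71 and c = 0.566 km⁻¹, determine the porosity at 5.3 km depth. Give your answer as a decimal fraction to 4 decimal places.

n = n₀·exp(−c·Z) = 0.71 × exp(−0.566 × 5.3) = 0.71 × exp(−3)
  = 0.71 × 0.0498 = 0.0354

0.0354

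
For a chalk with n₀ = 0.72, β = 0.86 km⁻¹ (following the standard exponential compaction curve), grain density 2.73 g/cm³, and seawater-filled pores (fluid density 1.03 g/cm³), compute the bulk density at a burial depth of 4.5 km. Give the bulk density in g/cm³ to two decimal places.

Porosity at depth: n = 0.72·exp(−0.86×4.5) = 0.72×0.0209 = 0.0150
Bulk density: ρ_b = (1−n)ρ_g + n·ρ_f = 0.9850×2.73 + 0.0150×1.03
       = 2.689 + 0.015 = 2.704 g/cm³

2.70 g/cm³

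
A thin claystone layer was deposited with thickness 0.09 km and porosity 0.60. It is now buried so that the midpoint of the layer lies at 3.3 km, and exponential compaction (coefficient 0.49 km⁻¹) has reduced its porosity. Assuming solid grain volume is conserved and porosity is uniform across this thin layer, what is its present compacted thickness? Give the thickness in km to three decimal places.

0.041 km

Porosity at 3.3 km: φ = 0.6·exp(−0.49×3.3) = 0.1191
Solid-volume conservation: h(1−φ) = h₀(1−φ₀) ⇒ h = h₀·(1−φ₀)/(1−φ)
h = 0.09 × (1 − 0.6)/(1 − 0.1191) = 0.09 × 0.4541 = 0.0409 km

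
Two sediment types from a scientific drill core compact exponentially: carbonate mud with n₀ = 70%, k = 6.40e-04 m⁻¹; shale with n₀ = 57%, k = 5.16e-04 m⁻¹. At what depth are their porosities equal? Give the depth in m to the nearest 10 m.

1660 m

Working in km (1 km = 1000 m; k in km⁻¹ = k in m⁻¹ × 1000):
Set n₀ₐ e^(−kₐZ) = n₀ᵦ e^(−kᵦZ) ⇒ ln(n₀ₐ/n₀ᵦ) = (kₐ − kᵦ)·Z
Z = ln(0.7/0.57) / (0.64 − 0.516) = 0.2054 / 0.124 = 1.657 km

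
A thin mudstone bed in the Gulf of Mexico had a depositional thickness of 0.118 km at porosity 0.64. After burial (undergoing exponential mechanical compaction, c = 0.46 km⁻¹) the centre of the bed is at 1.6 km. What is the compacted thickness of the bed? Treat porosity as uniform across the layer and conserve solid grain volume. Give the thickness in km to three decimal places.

Porosity at 1.6 km: n = 0.64·exp(−0.46×1.6) = 0.3066
Solid-volume conservation: h(1−n) = h₀(1−n₀) ⇒ h = h₀·(1−n₀)/(1−n)
h = 0.118 × (1 − 0.64)/(1 − 0.3066) = 0.118 × 0.5192 = 0.0613 km

0.061 km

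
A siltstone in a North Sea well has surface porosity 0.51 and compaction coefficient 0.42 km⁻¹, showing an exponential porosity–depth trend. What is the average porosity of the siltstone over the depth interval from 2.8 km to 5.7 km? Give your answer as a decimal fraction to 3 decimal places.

0.091

⟨n⟩ = (1/(Z₂−Z₁)) ∫ n₀ e^(−βZ) dZ = n₀·(e^(−β·Z₁) − e^(−β·Z₂)) / (β·(Z₂−Z₁))
e^(−0.42×2.8) = 0.3085; e^(−0.42×5.7) = 0.0913
⟨n⟩ = 0.51 × (0.3085 − 0.0913) / (0.42 × 2.9) = 0.51 × 0.1784 = 0.0910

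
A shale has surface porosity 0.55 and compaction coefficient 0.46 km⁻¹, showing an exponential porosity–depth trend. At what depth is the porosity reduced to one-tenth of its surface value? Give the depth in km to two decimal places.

n/n₀ = 1/10 ⇒ exp(−k·Z) = 1/10 ⇒ Z = ln(10) / k
Z = 2.3026 / 0.46 = 5.006 km

5.01 km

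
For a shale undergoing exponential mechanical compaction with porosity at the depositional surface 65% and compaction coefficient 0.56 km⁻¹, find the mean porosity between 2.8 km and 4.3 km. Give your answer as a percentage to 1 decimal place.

9.2%

⟨phi⟩ = (1/(z₂−z₁)) ∫ phi₀ e^(−βz) dz = phi₀·(e^(−β·z₁) − e^(−β·z₂)) / (β·(z₂−z₁))
e^(−0.56×2.8) = 0.2085; e^(−0.56×4.3) = 0.0900
⟨phi⟩ = 0.65 × (0.2085 − 0.0900) / (0.56 × 1.5) = 0.65 × 0.1410 = 0.0917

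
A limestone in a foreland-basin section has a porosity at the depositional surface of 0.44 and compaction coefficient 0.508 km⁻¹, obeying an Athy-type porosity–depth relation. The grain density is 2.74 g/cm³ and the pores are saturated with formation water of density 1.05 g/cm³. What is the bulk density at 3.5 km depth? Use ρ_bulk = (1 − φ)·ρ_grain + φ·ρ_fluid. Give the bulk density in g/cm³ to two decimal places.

2.61 g/cm³

Porosity at depth: φ = 0.44·exp(−0.508×3.5) = 0.44×0.1690 = 0.0743
Bulk density: ρ_b = (1−φ)ρ_g + φ·ρ_f = 0.9257×2.74 + 0.0743×1.05
       = 2.536 + 0.078 = 2.614 g/cm³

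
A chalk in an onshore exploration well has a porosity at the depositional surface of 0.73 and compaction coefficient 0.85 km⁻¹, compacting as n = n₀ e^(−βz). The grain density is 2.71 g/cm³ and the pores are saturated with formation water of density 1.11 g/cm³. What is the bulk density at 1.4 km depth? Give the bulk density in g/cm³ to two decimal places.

Porosity at depth: n = 0.73·exp(−0.85×1.4) = 0.73×0.3042 = 0.2221
Bulk density: ρ_b = (1−n)ρ_g + n·ρ_f = 0.7779×2.71 + 0.2221×1.11
       = 2.108 + 0.247 = 2.355 g/cm³

2.35 g/cm³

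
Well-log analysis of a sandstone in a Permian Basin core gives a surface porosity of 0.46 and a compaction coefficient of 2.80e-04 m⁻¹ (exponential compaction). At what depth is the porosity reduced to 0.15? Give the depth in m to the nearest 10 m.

Working in km (1 km = 1000 m; c in km⁻¹ = c in m⁻¹ × 1000):
Invert Athy's law: z = ln(φ₀/φ) / c
z = ln(0.46/0.15) / 0.28 = ln(3.067) / 0.28 = 1.1206 / 0.28 = 4.002 km

4000 m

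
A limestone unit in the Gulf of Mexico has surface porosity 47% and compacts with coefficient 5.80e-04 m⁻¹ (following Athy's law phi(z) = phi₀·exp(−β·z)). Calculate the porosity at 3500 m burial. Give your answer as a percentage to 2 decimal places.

6.17%

Working in km (1 km = 1000 m; β in km⁻¹ = β in m⁻¹ × 1000):
phi = phi₀·exp(−β·z) = 0.47 × exp(−0.58 × 3.5) = 0.47 × exp(−2.03)
  = 0.47 × 0.1313 = 0.0617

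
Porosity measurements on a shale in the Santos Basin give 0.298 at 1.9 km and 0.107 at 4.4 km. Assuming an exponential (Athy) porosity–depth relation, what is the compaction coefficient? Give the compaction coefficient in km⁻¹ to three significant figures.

Athy: φ(Z) = φ₀ e^(−cZ) ⇒ φ₁/φ₂ = e^{c(Z₂−Z₁)} ⇒ c = ln(φ₁/φ₂)/(Z₂−Z₁)
c = ln(0.298/0.107) / (4.4 − 1.9) = ln(2.785) / 2.5 = 1.0243 / 2.5 = 0.4097 km⁻¹

0.410 km⁻¹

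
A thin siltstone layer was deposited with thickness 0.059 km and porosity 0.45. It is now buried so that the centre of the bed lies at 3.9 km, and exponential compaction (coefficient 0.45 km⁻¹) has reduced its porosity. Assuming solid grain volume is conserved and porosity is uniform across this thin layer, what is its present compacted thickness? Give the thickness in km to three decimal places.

0.035 km

Porosity at 3.9 km: φ = 0.45·exp(−0.45×3.9) = 0.0778
Solid-volume conservation: h(1−φ) = h₀(1−φ₀) ⇒ h = h₀·(1−φ₀)/(1−φ)
h = 0.059 × (1 − 0.45)/(1 − 0.0778) = 0.059 × 0.5964 = 0.0352 km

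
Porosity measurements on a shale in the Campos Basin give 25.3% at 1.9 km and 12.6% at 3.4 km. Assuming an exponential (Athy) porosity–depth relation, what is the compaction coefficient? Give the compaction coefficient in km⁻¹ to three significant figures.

Athy: φ(z) = φ₀ e^(−cz) ⇒ φ₁/φ₂ = e^{c(z₂−z₁)} ⇒ c = ln(φ₁/φ₂)/(z₂−z₁)
c = ln(0.253/0.126) / (3.4 − 1.9) = ln(2.008) / 1.5 = 0.6971 / 1.5 = 0.4647 km⁻¹

0.465 km⁻¹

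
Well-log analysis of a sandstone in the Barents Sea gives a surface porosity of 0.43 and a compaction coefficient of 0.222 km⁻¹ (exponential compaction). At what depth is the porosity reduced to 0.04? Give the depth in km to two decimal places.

Invert Athy's law: d = ln(φ₀/φ) / c
d = ln(0.43/0.04) / 0.222 = ln(10.75) / 0.222 = 2.3749 / 0.222 = 10.698 km

10.70 km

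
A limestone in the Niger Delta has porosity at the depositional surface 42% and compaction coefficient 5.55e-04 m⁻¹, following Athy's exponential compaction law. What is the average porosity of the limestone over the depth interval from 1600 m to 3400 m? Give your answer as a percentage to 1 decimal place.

Working in km (1 km = 1000 m; c in km⁻¹ = c in m⁻¹ × 1000):
⟨phi⟩ = (1/(z₂−z₁)) ∫ phi₀ e^(−cz) dz = phi₀·(e^(−c·z₁) − e^(−c·z₂)) / (c·(z₂−z₁))
e^(−0.555×1.6) = 0.4115; e^(−0.555×3.4) = 0.1515
⟨phi⟩ = 0.42 × (0.4115 − 0.1515) / (0.555 × 1.8) = 0.42 × 0.2602 = 0.1093

10.9%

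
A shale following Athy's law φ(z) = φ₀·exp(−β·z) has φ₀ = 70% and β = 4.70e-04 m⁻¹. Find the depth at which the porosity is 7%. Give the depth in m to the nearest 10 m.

Working in km (1 km = 1000 m; β in km⁻¹ = β in m⁻¹ × 1000):
Invert Athy's law: z = ln(φ₀/φ) / β
z = ln(0.7/0.07) / 0.47 = ln(10) / 0.47 = 2.3026 / 0.47 = 4.899 km

4900 m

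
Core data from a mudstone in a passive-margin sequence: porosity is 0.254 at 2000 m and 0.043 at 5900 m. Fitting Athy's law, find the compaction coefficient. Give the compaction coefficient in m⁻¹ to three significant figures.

Working in km (1 km = 1000 m; β in km⁻¹ = β in m⁻¹ × 1000):
Athy: phi(d) = phi₀ e^(−βd) ⇒ phi₁/phi₂ = e^{β(d₂−d₁)} ⇒ β = ln(phi₁/phi₂)/(d₂−d₁)
β = ln(0.254/0.043) / (5.9 − 2) = ln(5.907) / 3.9 = 1.7761 / 3.9 = 0.4554 km⁻¹

0.000455 m⁻¹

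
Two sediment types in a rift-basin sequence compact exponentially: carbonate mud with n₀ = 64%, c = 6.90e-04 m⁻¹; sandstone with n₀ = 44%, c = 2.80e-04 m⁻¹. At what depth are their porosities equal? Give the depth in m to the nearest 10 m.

Working in km (1 km = 1000 m; c in km⁻¹ = c in m⁻¹ × 1000):
Set n₀ₐ e^(−cₐd) = n₀ᵦ e^(−cᵦd) ⇒ ln(n₀ₐ/n₀ᵦ) = (cₐ − cᵦ)·d
d = ln(0.64/0.44) / (0.69 − 0.28) = 0.3747 / 0.41 = 0.914 km

910 m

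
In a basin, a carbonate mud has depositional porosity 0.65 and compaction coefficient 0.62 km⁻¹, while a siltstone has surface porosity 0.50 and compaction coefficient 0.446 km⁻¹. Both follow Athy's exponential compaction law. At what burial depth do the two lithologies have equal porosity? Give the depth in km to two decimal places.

Set phi₀ₐ e^(−kₐZ) = phi₀ᵦ e^(−kᵦZ) ⇒ ln(phi₀ₐ/phi₀ᵦ) = (kₐ − kᵦ)·Z
Z = ln(0.65/0.5) / (0.62 − 0.446) = 0.2624 / 0.174 = 1.508 km

1.51 km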